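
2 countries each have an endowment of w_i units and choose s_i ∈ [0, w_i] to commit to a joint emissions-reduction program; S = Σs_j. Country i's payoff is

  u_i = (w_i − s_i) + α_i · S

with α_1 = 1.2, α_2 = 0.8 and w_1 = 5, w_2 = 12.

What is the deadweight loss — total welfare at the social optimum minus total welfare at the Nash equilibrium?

12

∂u_i/∂s_i = α_i − 1, so country i contributes w_i if α_i > 1, else 0.
α_i > 1 for i ∈ {1}; NE contributions (5, 0), S = 5.
W^NE = Σw_i − S^NE + (Σα_i)·S^NE = 17 + 1·5 = 22.
Planner: ∂(Σu_j)/∂s_i = Σα_j − 1 = 1 > 0, so everyone contributes w_i; S^SO = 17, W^SO = 17 + 1·17 = 34.
Deadweight loss = 12.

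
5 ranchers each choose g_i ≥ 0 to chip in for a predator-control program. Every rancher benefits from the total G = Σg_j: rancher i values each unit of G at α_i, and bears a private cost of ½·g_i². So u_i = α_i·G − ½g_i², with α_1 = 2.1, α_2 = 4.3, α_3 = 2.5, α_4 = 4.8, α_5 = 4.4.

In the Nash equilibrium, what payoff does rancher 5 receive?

Rancher i's FOC: ∂u_i/∂g_i = α_i − g_i = 0, so g_i* = α_i.
NE contributions = (2.1, 4.3, 2.5, 4.8, 4.4); G = 18.1.
u_5 = α_5·G − ½·(g_5)² = 4.4·18.1 − ½·4.4² = 69.96.

69.96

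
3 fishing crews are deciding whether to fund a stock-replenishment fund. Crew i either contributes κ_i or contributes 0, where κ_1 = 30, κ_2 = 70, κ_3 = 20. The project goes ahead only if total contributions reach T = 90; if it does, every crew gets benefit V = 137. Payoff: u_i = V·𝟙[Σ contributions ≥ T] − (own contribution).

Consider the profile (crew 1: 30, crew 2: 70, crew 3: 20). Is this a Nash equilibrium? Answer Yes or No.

Total = 120 ≥ 90: provided.
Crew 1 (pledges 30, payoff 107): dropping to 0 → total 90, payoff 137. Profitable deviation.

No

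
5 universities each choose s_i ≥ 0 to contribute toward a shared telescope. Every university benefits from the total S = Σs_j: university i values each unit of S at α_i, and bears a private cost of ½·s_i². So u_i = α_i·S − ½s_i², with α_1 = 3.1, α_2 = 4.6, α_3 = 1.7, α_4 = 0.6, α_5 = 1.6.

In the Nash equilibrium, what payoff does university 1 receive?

31.155

University i's FOC: ∂u_i/∂s_i = α_i − s_i = 0, so s_i* = α_i.
NE contributions = (3.1, 4.6, 1.7, 0.6, 1.6); S = 11.6.
u_1 = α_1·S − ½·(s_1)² = 3.1·11.6 − ½·3.1² = 31.155.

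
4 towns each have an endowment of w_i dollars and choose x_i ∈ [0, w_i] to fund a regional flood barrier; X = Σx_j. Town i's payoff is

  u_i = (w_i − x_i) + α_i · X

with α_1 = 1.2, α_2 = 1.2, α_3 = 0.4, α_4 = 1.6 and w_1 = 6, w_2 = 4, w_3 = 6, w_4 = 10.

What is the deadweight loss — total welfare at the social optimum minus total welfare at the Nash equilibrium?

20.4

∂u_i/∂x_i = α_i − 1, so town i contributes w_i if α_i > 1, else 0.
α_i > 1 for i ∈ {1, 2, 4}; NE contributions (6, 4, 0, 10), X = 20.
W^NE = Σw_i − X^NE + (Σα_i)·X^NE = 26 + 3.4·20 = 94.
Planner: ∂(Σu_j)/∂x_i = Σα_j − 1 = 3.4 > 0, so everyone contributes w_i; X^SO = 26, W^SO = 26 + 3.4·26 = 114.4.
Deadweight loss = 20.4.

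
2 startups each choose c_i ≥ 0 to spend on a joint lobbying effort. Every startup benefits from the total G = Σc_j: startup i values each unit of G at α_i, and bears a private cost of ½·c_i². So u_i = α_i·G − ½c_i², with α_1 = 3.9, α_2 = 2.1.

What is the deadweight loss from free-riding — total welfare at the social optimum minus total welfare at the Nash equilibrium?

Startup i's FOC: ∂u_i/∂c_i = α_i − c_i = 0, so c_i* = α_i.
NE contributions = (3.9, 2.1); G = 6.
W^NE = (Σα)·G − ½Σα_i² = 6² − ½·19.62 = 26.19.
Planner sets c_i = Σα_j = 6 for every i, so G^SO = 2·6 = 12.
W^SO = (Σα)·G^SO − ½·2·(Σα)² = (2/2)·6² = 36.
Deadweight loss = W^SO − W^NE = 9.81.

9.81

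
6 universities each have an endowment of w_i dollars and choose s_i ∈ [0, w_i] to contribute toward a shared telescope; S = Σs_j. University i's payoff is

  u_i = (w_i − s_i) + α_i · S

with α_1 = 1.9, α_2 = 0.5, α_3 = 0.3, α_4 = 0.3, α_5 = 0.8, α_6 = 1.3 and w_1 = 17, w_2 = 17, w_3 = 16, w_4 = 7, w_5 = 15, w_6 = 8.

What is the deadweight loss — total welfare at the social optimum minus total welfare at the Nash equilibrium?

225.5

∂u_i/∂s_i = α_i − 1, so university i contributes w_i if α_i > 1, else 0.
α_i > 1 for i ∈ {1, 6}; NE contributions (17, 0, 0, 0, 0, 8), S = 25.
W^NE = Σw_i − S^NE + (Σα_i)·S^NE = 80 + 4.1·25 = 182.5.
Planner: ∂(Σu_j)/∂s_i = Σα_j − 1 = 4.1 > 0, so everyone contributes w_i; S^SO = 80, W^SO = 80 + 4.1·80 = 408.
Deadweight loss = 225.5.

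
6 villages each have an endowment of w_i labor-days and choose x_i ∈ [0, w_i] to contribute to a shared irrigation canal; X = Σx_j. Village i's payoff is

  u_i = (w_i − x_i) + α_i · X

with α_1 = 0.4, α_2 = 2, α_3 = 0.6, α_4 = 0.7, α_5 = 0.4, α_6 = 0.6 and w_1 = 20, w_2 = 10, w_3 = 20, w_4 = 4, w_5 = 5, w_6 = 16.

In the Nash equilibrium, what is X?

10

∂u_i/∂x_i = α_i − 1, so village i contributes w_i if α_i > 1, else 0.
α_i > 1 for i ∈ {2}; NE contributions (0, 10, 0, 0, 0, 0), X = 10.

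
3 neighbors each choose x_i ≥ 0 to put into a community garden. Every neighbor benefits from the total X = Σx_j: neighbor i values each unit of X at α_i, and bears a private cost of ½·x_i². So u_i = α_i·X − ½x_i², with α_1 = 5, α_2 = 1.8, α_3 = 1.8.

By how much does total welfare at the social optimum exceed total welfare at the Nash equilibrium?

52.72

Neighbor i's FOC: ∂u_i/∂x_i = α_i − x_i = 0, so x_i* = α_i.
NE contributions = (5, 1.8, 1.8); X = 8.6.
W^NE = (Σα)·X − ½Σα_i² = 8.6² − ½·31.48 = 58.22.
Planner sets x_i = Σα_j = 8.6 for every i, so X^SO = 3·8.6 = 25.8.
W^SO = (Σα)·X^SO − ½·3·(Σα)² = (3/2)·8.6² = 110.94.
Deadweight loss = W^SO − W^NE = 52.72.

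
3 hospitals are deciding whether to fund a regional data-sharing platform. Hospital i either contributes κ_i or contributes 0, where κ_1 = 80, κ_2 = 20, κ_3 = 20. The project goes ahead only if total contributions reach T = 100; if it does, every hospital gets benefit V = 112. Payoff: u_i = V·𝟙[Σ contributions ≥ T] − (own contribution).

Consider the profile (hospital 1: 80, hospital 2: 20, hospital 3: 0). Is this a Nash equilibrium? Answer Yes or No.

Total = 100 ≥ 100: provided.
Hospital 1 (pledges 80, payoff 32): dropping to 0 → total 20, payoff 0. No gain.
Hospital 2 (pledges 20, payoff 92): dropping to 0 → total 80, payoff 0. No gain.
Hospital 3 (pledges 0, payoff 112): pledging 20 → total 120, payoff 92. No gain.

Yes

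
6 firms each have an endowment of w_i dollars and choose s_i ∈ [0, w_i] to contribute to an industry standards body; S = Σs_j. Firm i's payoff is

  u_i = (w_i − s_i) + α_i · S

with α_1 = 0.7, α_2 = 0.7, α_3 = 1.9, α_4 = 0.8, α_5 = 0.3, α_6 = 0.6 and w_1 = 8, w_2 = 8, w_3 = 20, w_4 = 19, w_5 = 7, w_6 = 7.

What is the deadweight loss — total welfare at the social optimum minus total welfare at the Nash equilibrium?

196

∂u_i/∂s_i = α_i − 1, so firm i contributes w_i if α_i > 1, else 0.
α_i > 1 for i ∈ {3}; NE contributions (0, 0, 20, 0, 0, 0), S = 20.
W^NE = Σw_i − S^NE + (Σα_i)·S^NE = 69 + 4·20 = 149.
Planner: ∂(Σu_j)/∂s_i = Σα_j − 1 = 4 > 0, so everyone contributes w_i; S^SO = 69, W^SO = 69 + 4·69 = 345.
Deadweight loss = 196.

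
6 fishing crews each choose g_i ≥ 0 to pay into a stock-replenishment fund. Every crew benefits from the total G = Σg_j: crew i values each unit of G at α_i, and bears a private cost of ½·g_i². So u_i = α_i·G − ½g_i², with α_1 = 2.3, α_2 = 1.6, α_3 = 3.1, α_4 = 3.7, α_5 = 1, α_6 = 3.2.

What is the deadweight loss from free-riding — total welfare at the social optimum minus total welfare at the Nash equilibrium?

Crew i's FOC: ∂u_i/∂g_i = α_i − g_i = 0, so g_i* = α_i.
NE contributions = (2.3, 1.6, 3.1, 3.7, 1, 3.2); G = 14.9.
W^NE = (Σα)·G − ½Σα_i² = 14.9² − ½·42.39 = 200.815.
Planner sets g_i = Σα_j = 14.9 for every i, so G^SO = 6·14.9 = 89.4.
W^SO = (Σα)·G^SO − ½·6·(Σα)² = (6/2)·14.9² = 666.03.
Deadweight loss = W^SO − W^NE = 465.215.

465.215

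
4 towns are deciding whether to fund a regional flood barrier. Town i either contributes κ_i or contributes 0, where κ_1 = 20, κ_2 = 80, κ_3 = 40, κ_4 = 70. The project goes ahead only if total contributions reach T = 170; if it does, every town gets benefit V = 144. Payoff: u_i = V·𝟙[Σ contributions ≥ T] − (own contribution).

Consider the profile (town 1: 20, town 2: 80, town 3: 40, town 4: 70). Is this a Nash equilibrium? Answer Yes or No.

No

Total = 210 ≥ 170: provided.
Town 1 (pledges 20, payoff 124): dropping to 0 → total 190, payoff 144. Profitable deviation.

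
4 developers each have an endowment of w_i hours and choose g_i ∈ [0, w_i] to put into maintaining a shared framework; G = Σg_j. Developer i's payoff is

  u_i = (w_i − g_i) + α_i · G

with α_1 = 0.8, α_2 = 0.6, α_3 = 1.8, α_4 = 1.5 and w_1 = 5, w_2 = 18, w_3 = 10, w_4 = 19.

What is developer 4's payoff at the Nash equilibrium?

∂u_i/∂g_i = α_i − 1, so developer i contributes w_i if α_i > 1, else 0.
α_i > 1 for i ∈ {3, 4}; NE contributions (0, 0, 10, 19), G = 29.
u_4 = (19 − 19) + 1.5·29 = 43.5.

43.5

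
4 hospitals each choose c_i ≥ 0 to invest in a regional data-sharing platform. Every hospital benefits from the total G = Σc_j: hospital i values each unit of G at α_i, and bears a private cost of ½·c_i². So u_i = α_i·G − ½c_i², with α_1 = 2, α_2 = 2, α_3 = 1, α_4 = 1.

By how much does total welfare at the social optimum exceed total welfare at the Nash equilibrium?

Hospital i's FOC: ∂u_i/∂c_i = α_i − c_i = 0, so c_i* = α_i.
NE contributions = (2, 2, 1, 1); G = 6.
W^NE = (Σα)·G − ½Σα_i² = 6² − ½·10 = 31.
Planner sets c_i = Σα_j = 6 for every i, so G^SO = 4·6 = 24.
W^SO = (Σα)·G^SO − ½·4·(Σα)² = (4/2)·6² = 72.
Deadweight loss = W^SO − W^NE = 41.

41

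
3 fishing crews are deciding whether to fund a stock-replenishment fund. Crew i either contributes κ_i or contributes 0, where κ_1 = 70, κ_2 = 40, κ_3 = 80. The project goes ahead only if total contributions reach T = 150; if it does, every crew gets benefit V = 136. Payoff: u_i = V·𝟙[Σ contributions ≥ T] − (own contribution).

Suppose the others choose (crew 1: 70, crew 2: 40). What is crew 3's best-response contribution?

Others' total = 110. Contributing 80 brings total to 190 ≥ 150: gain V − κ_3 = 56.
Best response: 80.

80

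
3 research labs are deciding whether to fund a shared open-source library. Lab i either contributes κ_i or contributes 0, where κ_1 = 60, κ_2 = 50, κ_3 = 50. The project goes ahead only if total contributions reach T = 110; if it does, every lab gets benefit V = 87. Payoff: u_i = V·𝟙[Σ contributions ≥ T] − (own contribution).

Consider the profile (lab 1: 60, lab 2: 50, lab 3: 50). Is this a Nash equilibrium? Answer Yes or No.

No

Total = 160 ≥ 110: provided.
Lab 1 (pledges 60, payoff 27): dropping to 0 → total 100, payoff 0. No gain.
Lab 2 (pledges 50, payoff 37): dropping to 0 → total 110, payoff 87. Profitable deviation.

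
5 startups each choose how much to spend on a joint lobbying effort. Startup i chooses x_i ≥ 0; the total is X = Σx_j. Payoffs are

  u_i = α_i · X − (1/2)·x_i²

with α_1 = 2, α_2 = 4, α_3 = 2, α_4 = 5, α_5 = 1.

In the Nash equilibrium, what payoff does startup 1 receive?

26

Startup i's FOC: ∂u_i/∂x_i = α_i − x_i = 0, so x_i* = α_i.
NE contributions = (2, 4, 2, 5, 1); X = 14.
u_1 = α_1·X − ½·(x_1)² = 2·14 − ½·2² = 26.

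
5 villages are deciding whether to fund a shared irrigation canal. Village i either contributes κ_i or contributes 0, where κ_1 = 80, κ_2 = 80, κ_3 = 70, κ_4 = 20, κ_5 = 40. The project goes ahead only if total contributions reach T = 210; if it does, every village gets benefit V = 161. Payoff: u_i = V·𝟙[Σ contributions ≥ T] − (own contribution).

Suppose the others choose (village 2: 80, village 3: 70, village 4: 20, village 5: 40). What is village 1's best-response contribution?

0

Others' total = 210 ≥ 210; contributing adds cost 80 for no extra benefit.
Best response: 0.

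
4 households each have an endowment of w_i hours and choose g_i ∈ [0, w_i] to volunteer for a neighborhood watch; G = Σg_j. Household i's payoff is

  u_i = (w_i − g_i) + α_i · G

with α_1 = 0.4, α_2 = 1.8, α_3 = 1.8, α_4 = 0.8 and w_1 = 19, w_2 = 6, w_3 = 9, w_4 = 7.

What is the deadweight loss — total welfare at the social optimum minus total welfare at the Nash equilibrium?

98.8

∂u_i/∂g_i = α_i − 1, so household i contributes w_i if α_i > 1, else 0.
α_i > 1 for i ∈ {2, 3}; NE contributions (0, 6, 9, 0), G = 15.
W^NE = Σw_i − G^NE + (Σα_i)·G^NE = 41 + 3.8·15 = 98.
Planner: ∂(Σu_j)/∂g_i = Σα_j − 1 = 3.8 > 0, so everyone contributes w_i; G^SO = 41, W^SO = 41 + 3.8·41 = 196.8.
Deadweight loss = 98.8.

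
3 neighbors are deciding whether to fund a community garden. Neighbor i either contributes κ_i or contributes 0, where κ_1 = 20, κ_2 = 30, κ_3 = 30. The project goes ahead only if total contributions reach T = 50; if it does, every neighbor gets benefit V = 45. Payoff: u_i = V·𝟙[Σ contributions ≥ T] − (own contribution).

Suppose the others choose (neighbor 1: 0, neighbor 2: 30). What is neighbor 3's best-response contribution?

30

Others' total = 30. Contributing 30 brings total to 60 ≥ 50: gain V − κ_3 = 15.
Best response: 30.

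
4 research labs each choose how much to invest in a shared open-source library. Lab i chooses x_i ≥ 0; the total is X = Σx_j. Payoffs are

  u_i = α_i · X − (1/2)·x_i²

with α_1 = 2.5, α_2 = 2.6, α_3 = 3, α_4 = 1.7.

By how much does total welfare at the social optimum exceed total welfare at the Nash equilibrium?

108.49

Lab i's FOC: ∂u_i/∂x_i = α_i − x_i = 0, so x_i* = α_i.
NE contributions = (2.5, 2.6, 3, 1.7); X = 9.8.
W^NE = (Σα)·X − ½Σα_i² = 9.8² − ½·24.9 = 83.59.
Planner sets x_i = Σα_j = 9.8 for every i, so X^SO = 4·9.8 = 39.2.
W^SO = (Σα)·X^SO − ½·4·(Σα)² = (4/2)·9.8² = 192.08.
Deadweight loss = W^SO − W^NE = 108.49.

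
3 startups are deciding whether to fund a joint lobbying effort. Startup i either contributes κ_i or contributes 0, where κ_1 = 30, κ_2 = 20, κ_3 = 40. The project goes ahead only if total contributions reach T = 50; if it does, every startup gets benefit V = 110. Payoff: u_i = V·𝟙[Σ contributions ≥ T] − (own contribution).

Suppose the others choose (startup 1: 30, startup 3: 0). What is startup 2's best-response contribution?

Others' total = 30. Contributing 20 brings total to 50 ≥ 50: gain V − κ_2 = 90.
Best response: 20.

20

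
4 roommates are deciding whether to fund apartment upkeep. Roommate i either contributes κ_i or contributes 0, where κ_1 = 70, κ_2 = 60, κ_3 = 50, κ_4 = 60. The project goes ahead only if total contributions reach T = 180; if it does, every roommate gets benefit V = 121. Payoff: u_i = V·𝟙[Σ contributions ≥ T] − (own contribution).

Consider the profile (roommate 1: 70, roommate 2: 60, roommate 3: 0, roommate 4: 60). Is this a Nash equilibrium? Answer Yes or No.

Yes

Total = 190 ≥ 180: provided.
Roommate 1 (pledges 70, payoff 51): dropping to 0 → total 120, payoff 0. No gain.
Roommate 2 (pledges 60, payoff 61): dropping to 0 → total 130, payoff 0. No gain.
Roommate 3 (pledges 0, payoff 121): pledging 50 → total 240, payoff 71. No gain.
Roommate 4 (pledges 60, payoff 61): dropping to 0 → total 130, payoff 0. No gain.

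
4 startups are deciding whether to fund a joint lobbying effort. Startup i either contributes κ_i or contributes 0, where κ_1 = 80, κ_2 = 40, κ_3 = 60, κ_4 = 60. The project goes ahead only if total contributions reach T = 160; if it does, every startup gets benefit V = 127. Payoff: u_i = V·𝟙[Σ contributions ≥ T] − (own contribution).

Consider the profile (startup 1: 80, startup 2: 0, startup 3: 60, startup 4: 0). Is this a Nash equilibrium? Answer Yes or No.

No

Total = 140 < 160: not provided.
Startup 1 (pledges 80, payoff -80): dropping to 0 → total 60, payoff 0. Profitable deviation.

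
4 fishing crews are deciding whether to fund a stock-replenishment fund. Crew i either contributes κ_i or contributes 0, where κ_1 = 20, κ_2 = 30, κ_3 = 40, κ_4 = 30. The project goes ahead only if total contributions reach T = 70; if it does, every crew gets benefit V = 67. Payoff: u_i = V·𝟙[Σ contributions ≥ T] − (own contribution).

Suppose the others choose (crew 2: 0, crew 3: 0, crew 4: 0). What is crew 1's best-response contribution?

Others' total = 0. Even contributing 20 gives 20 < 70: no benefit either way.
Best response: 0.

0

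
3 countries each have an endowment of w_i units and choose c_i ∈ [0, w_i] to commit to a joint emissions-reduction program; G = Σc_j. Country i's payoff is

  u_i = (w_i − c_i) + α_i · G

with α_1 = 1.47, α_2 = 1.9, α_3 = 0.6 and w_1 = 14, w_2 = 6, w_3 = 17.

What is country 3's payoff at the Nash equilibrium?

29

∂u_i/∂c_i = α_i − 1, so country i contributes w_i if α_i > 1, else 0.
α_i > 1 for i ∈ {1, 2}; NE contributions (14, 6, 0), G = 20.
u_3 = (17 − 0) + 0.6·20 = 29.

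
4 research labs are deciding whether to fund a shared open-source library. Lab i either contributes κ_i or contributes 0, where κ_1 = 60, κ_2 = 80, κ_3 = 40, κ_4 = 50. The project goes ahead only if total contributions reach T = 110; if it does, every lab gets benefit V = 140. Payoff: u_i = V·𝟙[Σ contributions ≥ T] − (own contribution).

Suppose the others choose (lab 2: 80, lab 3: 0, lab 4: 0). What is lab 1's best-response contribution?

60

Others' total = 80. Contributing 60 brings total to 140 ≥ 110: gain V − κ_1 = 80.
Best response: 60.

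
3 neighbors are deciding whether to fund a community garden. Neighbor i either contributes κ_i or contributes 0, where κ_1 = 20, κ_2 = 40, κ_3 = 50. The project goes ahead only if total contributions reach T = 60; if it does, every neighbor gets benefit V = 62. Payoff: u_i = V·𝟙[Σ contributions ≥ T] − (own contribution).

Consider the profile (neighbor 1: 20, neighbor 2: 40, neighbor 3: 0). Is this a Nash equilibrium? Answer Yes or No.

Total = 60 ≥ 60: provided.
Neighbor 1 (pledges 20, payoff 42): dropping to 0 → total 40, payoff 0. No gain.
Neighbor 2 (pledges 40, payoff 22): dropping to 0 → total 20, payoff 0. No gain.
Neighbor 3 (pledges 0, payoff 62): pledging 50 → total 110, payoff 12. No gain.

Yes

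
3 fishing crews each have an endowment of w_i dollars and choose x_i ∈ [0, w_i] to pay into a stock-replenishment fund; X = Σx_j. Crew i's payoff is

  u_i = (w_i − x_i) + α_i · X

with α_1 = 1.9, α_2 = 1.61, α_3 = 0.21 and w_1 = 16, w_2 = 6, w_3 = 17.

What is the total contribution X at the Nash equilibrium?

∂u_i/∂x_i = α_i − 1, so crew i contributes w_i if α_i > 1, else 0.
α_i > 1 for i ∈ {1, 2}; NE contributions (16, 6, 0), X = 22.

22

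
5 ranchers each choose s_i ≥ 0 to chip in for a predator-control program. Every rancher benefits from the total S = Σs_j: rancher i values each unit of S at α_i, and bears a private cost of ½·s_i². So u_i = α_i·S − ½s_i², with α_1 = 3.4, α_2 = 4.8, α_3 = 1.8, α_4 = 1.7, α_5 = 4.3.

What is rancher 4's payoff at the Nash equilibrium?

25.755

Rancher i's FOC: ∂u_i/∂s_i = α_i − s_i = 0, so s_i* = α_i.
NE contributions = (3.4, 4.8, 1.8, 1.7, 4.3); S = 16.
u_4 = α_4·S − ½·(s_4)² = 1.7·16 − ½·1.7² = 25.755.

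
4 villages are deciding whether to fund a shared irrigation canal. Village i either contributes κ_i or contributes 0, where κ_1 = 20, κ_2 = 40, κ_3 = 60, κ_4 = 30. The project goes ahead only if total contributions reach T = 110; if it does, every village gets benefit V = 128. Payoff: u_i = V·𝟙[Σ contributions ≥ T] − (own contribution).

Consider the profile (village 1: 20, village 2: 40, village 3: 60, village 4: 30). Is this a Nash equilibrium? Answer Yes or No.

No

Total = 150 ≥ 110: provided.
Village 1 (pledges 20, payoff 108): dropping to 0 → total 130, payoff 128. Profitable deviation.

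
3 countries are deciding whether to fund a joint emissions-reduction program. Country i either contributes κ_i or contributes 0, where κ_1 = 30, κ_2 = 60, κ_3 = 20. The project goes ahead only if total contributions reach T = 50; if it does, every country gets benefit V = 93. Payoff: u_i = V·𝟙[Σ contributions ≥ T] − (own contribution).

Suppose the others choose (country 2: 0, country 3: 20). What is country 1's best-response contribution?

30

Others' total = 20. Contributing 30 brings total to 50 ≥ 50: gain V − κ_1 = 63.
Best response: 30.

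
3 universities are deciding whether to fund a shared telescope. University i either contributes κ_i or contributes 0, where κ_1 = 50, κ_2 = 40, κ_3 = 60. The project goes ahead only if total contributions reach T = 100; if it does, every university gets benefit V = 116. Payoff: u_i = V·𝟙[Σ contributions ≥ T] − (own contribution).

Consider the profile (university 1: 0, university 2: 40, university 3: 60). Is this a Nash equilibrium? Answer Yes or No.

Yes

Total = 100 ≥ 100: provided.
University 1 (pledges 0, payoff 116): pledging 50 → total 150, payoff 66. No gain.
University 2 (pledges 40, payoff 76): dropping to 0 → total 60, payoff 0. No gain.
University 3 (pledges 60, payoff 56): dropping to 0 → total 40, payoff 0. No gain.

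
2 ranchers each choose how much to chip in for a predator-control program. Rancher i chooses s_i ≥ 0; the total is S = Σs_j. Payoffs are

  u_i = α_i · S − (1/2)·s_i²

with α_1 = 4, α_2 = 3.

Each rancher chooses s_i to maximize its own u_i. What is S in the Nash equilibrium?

7

Rancher i's FOC: ∂u_i/∂s_i = α_i − s_i = 0, so s_i* = α_i.
NE contributions = (4, 3); S = 7.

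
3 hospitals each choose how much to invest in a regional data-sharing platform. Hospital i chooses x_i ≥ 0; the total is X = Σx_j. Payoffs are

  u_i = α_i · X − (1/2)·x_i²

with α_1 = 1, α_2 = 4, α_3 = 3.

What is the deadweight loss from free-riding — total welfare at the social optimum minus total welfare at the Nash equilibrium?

Hospital i's FOC: ∂u_i/∂x_i = α_i − x_i = 0, so x_i* = α_i.
NE contributions = (1, 4, 3); X = 8.
W^NE = (Σα)·X − ½Σα_i² = 8² − ½·26 = 51.
Planner sets x_i = Σα_j = 8 for every i, so X^SO = 3·8 = 24.
W^SO = (Σα)·X^SO − ½·3·(Σα)² = (3/2)·8² = 96.
Deadweight loss = W^SO − W^NE = 45.

45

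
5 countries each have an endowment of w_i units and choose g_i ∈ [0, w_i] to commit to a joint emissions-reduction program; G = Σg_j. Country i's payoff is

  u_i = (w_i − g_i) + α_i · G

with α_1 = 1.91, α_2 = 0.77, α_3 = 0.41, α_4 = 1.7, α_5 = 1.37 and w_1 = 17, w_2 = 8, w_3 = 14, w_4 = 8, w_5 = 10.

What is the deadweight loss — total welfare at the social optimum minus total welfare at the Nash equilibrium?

∂u_i/∂g_i = α_i − 1, so country i contributes w_i if α_i > 1, else 0.
α_i > 1 for i ∈ {1, 4, 5}; NE contributions (17, 0, 0, 8, 10), G = 35.
W^NE = Σw_i − G^NE + (Σα_i)·G^NE = 57 + 5.16·35 = 237.6.
Planner: ∂(Σu_j)/∂g_i = Σα_j − 1 = 5.16 > 0, so everyone contributes w_i; G^SO = 57, W^SO = 57 + 5.16·57 = 351.12.
Deadweight loss = 113.52.

113.52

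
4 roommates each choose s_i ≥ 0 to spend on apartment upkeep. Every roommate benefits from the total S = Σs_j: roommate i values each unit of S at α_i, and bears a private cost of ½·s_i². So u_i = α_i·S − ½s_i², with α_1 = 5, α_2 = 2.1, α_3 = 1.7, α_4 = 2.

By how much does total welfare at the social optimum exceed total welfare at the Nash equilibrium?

Roommate i's FOC: ∂u_i/∂s_i = α_i − s_i = 0, so s_i* = α_i.
NE contributions = (5, 2.1, 1.7, 2); S = 10.8.
W^NE = (Σα)·S − ½Σα_i² = 10.8² − ½·36.3 = 98.49.
Planner sets s_i = Σα_j = 10.8 for every i, so S^SO = 4·10.8 = 43.2.
W^SO = (Σα)·S^SO − ½·4·(Σα)² = (4/2)·10.8² = 233.28.
Deadweight loss = W^SO − W^NE = 134.79.

134.79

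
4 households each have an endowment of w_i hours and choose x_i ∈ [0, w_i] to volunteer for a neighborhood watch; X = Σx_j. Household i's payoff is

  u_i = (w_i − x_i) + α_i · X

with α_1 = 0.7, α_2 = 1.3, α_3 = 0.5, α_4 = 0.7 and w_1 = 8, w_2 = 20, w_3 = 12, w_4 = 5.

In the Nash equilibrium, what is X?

20

∂u_i/∂x_i = α_i − 1, so household i contributes w_i if α_i > 1, else 0.
α_i > 1 for i ∈ {2}; NE contributions (0, 20, 0, 0), X = 20.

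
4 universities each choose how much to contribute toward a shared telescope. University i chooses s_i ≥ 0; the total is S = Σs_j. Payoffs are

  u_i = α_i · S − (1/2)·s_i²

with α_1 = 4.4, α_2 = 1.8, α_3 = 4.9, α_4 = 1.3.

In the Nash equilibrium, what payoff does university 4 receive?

University i's FOC: ∂u_i/∂s_i = α_i − s_i = 0, so s_i* = α_i.
NE contributions = (4.4, 1.8, 4.9, 1.3); S = 12.4.
u_4 = α_4·S − ½·(s_4)² = 1.3·12.4 − ½·1.3² = 15.275.

15.275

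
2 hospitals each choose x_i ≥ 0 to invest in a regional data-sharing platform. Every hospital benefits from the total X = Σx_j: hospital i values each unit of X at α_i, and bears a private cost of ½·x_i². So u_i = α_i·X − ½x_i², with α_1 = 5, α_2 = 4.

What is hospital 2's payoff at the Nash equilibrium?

28

Hospital i's FOC: ∂u_i/∂x_i = α_i − x_i = 0, so x_i* = α_i.
NE contributions = (5, 4); X = 9.
u_2 = α_2·X − ½·(x_2)² = 4·9 − ½·4² = 28.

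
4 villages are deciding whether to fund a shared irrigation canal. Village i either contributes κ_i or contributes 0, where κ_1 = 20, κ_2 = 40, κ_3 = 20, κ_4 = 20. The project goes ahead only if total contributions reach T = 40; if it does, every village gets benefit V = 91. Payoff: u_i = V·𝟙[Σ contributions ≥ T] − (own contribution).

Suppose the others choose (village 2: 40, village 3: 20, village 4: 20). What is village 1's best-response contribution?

0

Others' total = 80 ≥ 40; contributing adds cost 20 for no extra benefit.
Best response: 0.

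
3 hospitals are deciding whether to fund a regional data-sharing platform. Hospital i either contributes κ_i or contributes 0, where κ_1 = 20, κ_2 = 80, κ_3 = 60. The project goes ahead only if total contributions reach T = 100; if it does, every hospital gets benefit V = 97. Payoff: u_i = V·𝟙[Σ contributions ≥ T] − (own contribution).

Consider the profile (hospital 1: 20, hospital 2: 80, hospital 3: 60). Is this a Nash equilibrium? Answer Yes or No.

No

Total = 160 ≥ 100: provided.
Hospital 1 (pledges 20, payoff 77): dropping to 0 → total 140, payoff 97. Profitable deviation.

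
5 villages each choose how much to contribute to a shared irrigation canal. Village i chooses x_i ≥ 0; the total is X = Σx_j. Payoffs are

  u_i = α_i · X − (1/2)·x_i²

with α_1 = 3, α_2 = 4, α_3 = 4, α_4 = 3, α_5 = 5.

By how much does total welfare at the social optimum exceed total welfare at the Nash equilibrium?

Village i's FOC: ∂u_i/∂x_i = α_i − x_i = 0, so x_i* = α_i.
NE contributions = (3, 4, 4, 3, 5); X = 19.
W^NE = (Σα)·X − ½Σα_i² = 19² − ½·75 = 323.5.
Planner sets x_i = Σα_j = 19 for every i, so X^SO = 5·19 = 95.
W^SO = (Σα)·X^SO − ½·5·(Σα)² = (5/2)·19² = 902.5.
Deadweight loss = W^SO − W^NE = 579.

579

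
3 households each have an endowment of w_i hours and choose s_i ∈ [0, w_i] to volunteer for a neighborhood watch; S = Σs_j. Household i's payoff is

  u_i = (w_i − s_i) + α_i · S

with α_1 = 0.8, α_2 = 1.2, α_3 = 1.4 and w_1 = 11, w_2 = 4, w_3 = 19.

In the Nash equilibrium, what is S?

23

∂u_i/∂s_i = α_i − 1, so household i contributes w_i if α_i > 1, else 0.
α_i > 1 for i ∈ {2, 3}; NE contributions (0, 4, 19), S = 23.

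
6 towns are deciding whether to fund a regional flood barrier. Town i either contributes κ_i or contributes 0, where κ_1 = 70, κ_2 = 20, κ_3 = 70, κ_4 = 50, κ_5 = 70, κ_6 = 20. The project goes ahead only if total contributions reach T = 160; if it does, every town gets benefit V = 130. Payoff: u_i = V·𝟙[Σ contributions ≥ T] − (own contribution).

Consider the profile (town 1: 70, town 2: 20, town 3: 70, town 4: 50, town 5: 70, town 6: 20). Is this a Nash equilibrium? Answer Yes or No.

No

Total = 300 ≥ 160: provided.
Town 1 (pledges 70, payoff 60): dropping to 0 → total 230, payoff 130. Profitable deviation.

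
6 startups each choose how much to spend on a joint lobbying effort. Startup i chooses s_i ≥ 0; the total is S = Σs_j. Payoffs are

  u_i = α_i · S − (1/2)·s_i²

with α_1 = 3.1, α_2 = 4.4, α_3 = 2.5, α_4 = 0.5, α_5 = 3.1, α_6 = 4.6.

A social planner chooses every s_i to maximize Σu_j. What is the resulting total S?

109.2

Planner FOC: ∂(Σu_j)/∂s_i = (Σα_j) − s_i = 0, so s_i^SO = Σα_j = 18.2 for every i; S^SO = 109.2.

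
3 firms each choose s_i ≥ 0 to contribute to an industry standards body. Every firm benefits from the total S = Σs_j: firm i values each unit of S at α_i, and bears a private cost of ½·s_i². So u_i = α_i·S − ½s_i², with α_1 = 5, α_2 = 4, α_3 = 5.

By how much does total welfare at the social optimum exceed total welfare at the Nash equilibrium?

131

Firm i's FOC: ∂u_i/∂s_i = α_i − s_i = 0, so s_i* = α_i.
NE contributions = (5, 4, 5); S = 14.
W^NE = (Σα)·S − ½Σα_i² = 14² − ½·66 = 163.
Planner sets s_i = Σα_j = 14 for every i, so S^SO = 3·14 = 42.
W^SO = (Σα)·S^SO − ½·3·(Σα)² = (3/2)·14² = 294.
Deadweight loss = W^SO − W^NE = 131.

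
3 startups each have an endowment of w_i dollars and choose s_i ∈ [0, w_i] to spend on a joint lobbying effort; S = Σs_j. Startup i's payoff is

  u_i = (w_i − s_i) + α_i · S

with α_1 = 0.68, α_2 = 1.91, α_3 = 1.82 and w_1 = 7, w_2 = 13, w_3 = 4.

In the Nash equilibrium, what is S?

17

∂u_i/∂s_i = α_i − 1, so startup i contributes w_i if α_i > 1, else 0.
α_i > 1 for i ∈ {2, 3}; NE contributions (0, 13, 4), S = 17.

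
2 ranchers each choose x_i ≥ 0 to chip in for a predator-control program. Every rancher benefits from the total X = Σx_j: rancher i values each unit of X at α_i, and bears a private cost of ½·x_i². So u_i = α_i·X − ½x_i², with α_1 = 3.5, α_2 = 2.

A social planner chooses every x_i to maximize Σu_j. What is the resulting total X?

Planner FOC: ∂(Σu_j)/∂x_i = (Σα_j) − x_i = 0, so x_i^SO = Σα_j = 5.5 for every i; X^SO = 11.

11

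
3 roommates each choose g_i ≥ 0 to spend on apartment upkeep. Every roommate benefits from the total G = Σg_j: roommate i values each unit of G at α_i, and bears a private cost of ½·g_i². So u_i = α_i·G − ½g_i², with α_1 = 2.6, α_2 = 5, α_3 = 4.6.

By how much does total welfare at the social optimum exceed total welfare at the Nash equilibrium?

Roommate i's FOC: ∂u_i/∂g_i = α_i − g_i = 0, so g_i* = α_i.
NE contributions = (2.6, 5, 4.6); G = 12.2.
W^NE = (Σα)·G − ½Σα_i² = 12.2² − ½·52.92 = 122.38.
Planner sets g_i = Σα_j = 12.2 for every i, so G^SO = 3·12.2 = 36.6.
W^SO = (Σα)·G^SO − ½·3·(Σα)² = (3/2)·12.2² = 223.26.
Deadweight loss = W^SO − W^NE = 100.88.

100.88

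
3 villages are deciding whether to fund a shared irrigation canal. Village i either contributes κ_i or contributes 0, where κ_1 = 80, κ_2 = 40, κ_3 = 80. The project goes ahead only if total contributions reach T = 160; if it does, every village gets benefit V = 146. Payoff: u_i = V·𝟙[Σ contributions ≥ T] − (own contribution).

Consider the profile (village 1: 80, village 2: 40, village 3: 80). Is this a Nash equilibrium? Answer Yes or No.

No

Total = 200 ≥ 160: provided.
Village 1 (pledges 80, payoff 66): dropping to 0 → total 120, payoff 0. No gain.
Village 2 (pledges 40, payoff 106): dropping to 0 → total 160, payoff 146. Profitable deviation.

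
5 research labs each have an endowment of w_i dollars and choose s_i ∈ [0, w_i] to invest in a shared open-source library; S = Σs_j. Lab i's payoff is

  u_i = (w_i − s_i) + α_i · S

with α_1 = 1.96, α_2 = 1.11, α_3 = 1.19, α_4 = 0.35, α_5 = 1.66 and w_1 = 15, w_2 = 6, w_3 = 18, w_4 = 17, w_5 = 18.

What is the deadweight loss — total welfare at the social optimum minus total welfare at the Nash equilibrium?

89.59

∂u_i/∂s_i = α_i − 1, so lab i contributes w_i if α_i > 1, else 0.
α_i > 1 for i ∈ {1, 2, 3, 5}; NE contributions (15, 6, 18, 0, 18), S = 57.
W^NE = Σw_i − S^NE + (Σα_i)·S^NE = 74 + 5.27·57 = 374.39.
Planner: ∂(Σu_j)/∂s_i = Σα_j − 1 = 5.27 > 0, so everyone contributes w_i; S^SO = 74, W^SO = 74 + 5.27·74 = 463.98.
Deadweight loss = 89.59.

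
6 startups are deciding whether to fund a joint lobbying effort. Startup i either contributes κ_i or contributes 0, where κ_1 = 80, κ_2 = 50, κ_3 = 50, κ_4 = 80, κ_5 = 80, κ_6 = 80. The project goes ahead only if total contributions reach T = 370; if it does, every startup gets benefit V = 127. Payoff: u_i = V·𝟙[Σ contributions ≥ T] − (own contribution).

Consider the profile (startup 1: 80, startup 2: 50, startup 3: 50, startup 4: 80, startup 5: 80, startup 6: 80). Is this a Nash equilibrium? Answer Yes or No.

No

Total = 420 ≥ 370: provided.
Startup 1 (pledges 80, payoff 47): dropping to 0 → total 340, payoff 0. No gain.
Startup 2 (pledges 50, payoff 77): dropping to 0 → total 370, payoff 127. Profitable deviation.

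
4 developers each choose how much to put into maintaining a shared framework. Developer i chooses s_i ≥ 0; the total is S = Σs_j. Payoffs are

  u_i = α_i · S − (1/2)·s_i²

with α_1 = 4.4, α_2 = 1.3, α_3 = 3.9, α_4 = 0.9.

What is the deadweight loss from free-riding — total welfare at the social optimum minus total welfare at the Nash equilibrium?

Developer i's FOC: ∂u_i/∂s_i = α_i − s_i = 0, so s_i* = α_i.
NE contributions = (4.4, 1.3, 3.9, 0.9); S = 10.5.
W^NE = (Σα)·S − ½Σα_i² = 10.5² − ½·37.07 = 91.715.
Planner sets s_i = Σα_j = 10.5 for every i, so S^SO = 4·10.5 = 42.
W^SO = (Σα)·S^SO − ½·4·(Σα)² = (4/2)·10.5² = 220.5.
Deadweight loss = W^SO − W^NE = 128.785.

128.785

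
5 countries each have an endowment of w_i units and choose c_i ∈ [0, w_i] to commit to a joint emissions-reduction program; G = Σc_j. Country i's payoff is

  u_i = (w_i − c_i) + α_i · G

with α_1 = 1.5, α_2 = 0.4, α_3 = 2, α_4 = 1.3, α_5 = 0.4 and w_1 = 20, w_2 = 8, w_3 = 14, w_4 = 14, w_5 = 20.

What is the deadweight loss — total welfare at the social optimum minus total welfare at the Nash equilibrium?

128.8

∂u_i/∂c_i = α_i − 1, so country i contributes w_i if α_i > 1, else 0.
α_i > 1 for i ∈ {1, 3, 4}; NE contributions (20, 0, 14, 14, 0), G = 48.
W^NE = Σw_i − G^NE + (Σα_i)·G^NE = 76 + 4.6·48 = 296.8.
Planner: ∂(Σu_j)/∂c_i = Σα_j − 1 = 4.6 > 0, so everyone contributes w_i; G^SO = 76, W^SO = 76 + 4.6·76 = 425.6.
Deadweight loss = 128.8.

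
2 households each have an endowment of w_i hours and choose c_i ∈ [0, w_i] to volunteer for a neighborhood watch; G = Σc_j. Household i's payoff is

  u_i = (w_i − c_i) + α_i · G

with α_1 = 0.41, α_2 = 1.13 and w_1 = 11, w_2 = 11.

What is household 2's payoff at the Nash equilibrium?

12.43

∂u_i/∂c_i = α_i − 1, so household i contributes w_i if α_i > 1, else 0.
α_i > 1 for i ∈ {2}; NE contributions (0, 11), G = 11.
u_2 = (11 − 11) + 1.13·11 = 12.43.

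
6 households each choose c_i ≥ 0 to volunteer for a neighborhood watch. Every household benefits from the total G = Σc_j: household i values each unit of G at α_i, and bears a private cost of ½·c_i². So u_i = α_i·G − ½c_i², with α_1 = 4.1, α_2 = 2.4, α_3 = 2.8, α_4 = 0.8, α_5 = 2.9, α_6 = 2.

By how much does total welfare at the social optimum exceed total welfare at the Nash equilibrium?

Household i's FOC: ∂u_i/∂c_i = α_i − c_i = 0, so c_i* = α_i.
NE contributions = (4.1, 2.4, 2.8, 0.8, 2.9, 2); G = 15.
W^NE = (Σα)·G − ½Σα_i² = 15² − ½·43.46 = 203.27.
Planner sets c_i = Σα_j = 15 for every i, so G^SO = 6·15 = 90.
W^SO = (Σα)·G^SO − ½·6·(Σα)² = (6/2)·15² = 675.
Deadweight loss = W^SO − W^NE = 471.73.

471.73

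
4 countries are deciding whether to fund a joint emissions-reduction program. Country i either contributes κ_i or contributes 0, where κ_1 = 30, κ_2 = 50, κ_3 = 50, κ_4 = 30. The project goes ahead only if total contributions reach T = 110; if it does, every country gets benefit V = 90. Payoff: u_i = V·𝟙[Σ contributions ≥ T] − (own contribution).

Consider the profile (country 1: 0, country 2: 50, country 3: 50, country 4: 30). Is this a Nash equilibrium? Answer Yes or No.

Yes

Total = 130 ≥ 110: provided.
Country 1 (pledges 0, payoff 90): pledging 30 → total 160, payoff 60. No gain.
Country 2 (pledges 50, payoff 40): dropping to 0 → total 80, payoff 0. No gain.
Country 3 (pledges 50, payoff 40): dropping to 0 → total 80, payoff 0. No gain.
Country 4 (pledges 30, payoff 60): dropping to 0 → total 100, payoff 0. No gain.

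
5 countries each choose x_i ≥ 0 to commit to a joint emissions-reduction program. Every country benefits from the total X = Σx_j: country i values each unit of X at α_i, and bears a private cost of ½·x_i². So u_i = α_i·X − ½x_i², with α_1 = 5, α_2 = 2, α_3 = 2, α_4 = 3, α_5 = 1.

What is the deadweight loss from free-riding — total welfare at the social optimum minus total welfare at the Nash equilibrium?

275

Country i's FOC: ∂u_i/∂x_i = α_i − x_i = 0, so x_i* = α_i.
NE contributions = (5, 2, 2, 3, 1); X = 13.
W^NE = (Σα)·X − ½Σα_i² = 13² − ½·43 = 147.5.
Planner sets x_i = Σα_j = 13 for every i, so X^SO = 5·13 = 65.
W^SO = (Σα)·X^SO − ½·5·(Σα)² = (5/2)·13² = 422.5.
Deadweight loss = W^SO − W^NE = 275.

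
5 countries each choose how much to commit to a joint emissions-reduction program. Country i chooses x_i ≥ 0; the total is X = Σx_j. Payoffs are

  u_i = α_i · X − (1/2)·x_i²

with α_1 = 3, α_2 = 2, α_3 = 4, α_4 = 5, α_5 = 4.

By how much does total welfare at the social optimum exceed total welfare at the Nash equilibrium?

521

Country i's FOC: ∂u_i/∂x_i = α_i − x_i = 0, so x_i* = α_i.
NE contributions = (3, 2, 4, 5, 4); X = 18.
W^NE = (Σα)·X − ½Σα_i² = 18² − ½·70 = 289.
Planner sets x_i = Σα_j = 18 for every i, so X^SO = 5·18 = 90.
W^SO = (Σα)·X^SO − ½·5·(Σα)² = (5/2)·18² = 810.
Deadweight loss = W^SO − W^NE = 521.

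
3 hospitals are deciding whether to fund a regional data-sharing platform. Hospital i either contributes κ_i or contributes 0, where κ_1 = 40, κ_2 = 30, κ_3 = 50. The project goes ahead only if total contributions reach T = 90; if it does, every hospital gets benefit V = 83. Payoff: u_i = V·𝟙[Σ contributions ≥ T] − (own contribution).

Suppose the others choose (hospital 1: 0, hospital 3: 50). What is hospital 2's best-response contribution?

0

Others' total = 50. Even contributing 30 gives 80 < 90: no benefit either way.
Best response: 0.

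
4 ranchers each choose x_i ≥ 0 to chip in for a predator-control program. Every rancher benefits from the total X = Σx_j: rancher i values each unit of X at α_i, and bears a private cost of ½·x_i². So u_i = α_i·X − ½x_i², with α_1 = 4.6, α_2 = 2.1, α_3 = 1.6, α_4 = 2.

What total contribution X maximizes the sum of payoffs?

41.2

Planner FOC: ∂(Σu_j)/∂x_i = (Σα_j) − x_i = 0, so x_i^SO = Σα_j = 10.3 for every i; X^SO = 41.2.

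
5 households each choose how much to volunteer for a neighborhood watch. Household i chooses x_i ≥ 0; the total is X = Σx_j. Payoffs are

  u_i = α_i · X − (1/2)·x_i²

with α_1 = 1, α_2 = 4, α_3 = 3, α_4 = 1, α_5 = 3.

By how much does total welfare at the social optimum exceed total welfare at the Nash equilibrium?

Household i's FOC: ∂u_i/∂x_i = α_i − x_i = 0, so x_i* = α_i.
NE contributions = (1, 4, 3, 1, 3); X = 12.
W^NE = (Σα)·X − ½Σα_i² = 12² − ½·36 = 126.
Planner sets x_i = Σα_j = 12 for every i, so X^SO = 5·12 = 60.
W^SO = (Σα)·X^SO − ½·5·(Σα)² = (5/2)·12² = 360.
Deadweight loss = W^SO − W^NE = 234.

234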